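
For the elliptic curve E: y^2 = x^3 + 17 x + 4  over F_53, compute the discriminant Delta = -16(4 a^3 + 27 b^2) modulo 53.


4 a^3 + 27 b^2 = 4*17^3 + 27*4^2 = 19652 + 432 = 20084
Delta = -16 * (20084) = -321344
Delta mod 53 = 48

Delta = 48 (mod 53)


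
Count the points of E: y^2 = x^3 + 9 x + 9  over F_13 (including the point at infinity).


For each x in F_13, count y with y^2 = x^3 + 9 x + 9 mod 13:
  x = 0: RHS = 9, y in [3, 10]  -> 2 point(s)
  x = 2: RHS = 9, y in [3, 10]  -> 2 point(s)
  x = 5: RHS = 10, y in [6, 7]  -> 2 point(s)
  x = 7: RHS = 12, y in [5, 8]  -> 2 point(s)
  x = 9: RHS = 0, y in [0]  -> 1 point(s)
  x = 11: RHS = 9, y in [3, 10]  -> 2 point(s)
  x = 12: RHS = 12, y in [5, 8]  -> 2 point(s)
Affine points: 13. Add the point at infinity: total = 14.

#E(F_13) = 14


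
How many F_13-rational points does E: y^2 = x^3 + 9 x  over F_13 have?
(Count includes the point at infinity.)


For each x in F_13, count y with y^2 = x^3 + 9 x + 0 mod 13:
  x = 0: RHS = 0, y in [0]  -> 1 point(s)
  x = 1: RHS = 10, y in [6, 7]  -> 2 point(s)
  x = 2: RHS = 0, y in [0]  -> 1 point(s)
  x = 4: RHS = 9, y in [3, 10]  -> 2 point(s)
  x = 5: RHS = 1, y in [1, 12]  -> 2 point(s)
  x = 6: RHS = 10, y in [6, 7]  -> 2 point(s)
  x = 7: RHS = 3, y in [4, 9]  -> 2 point(s)
  x = 8: RHS = 12, y in [5, 8]  -> 2 point(s)
  x = 9: RHS = 4, y in [2, 11]  -> 2 point(s)
  x = 11: RHS = 0, y in [0]  -> 1 point(s)
  x = 12: RHS = 3, y in [4, 9]  -> 2 point(s)
Affine points: 19. Add the point at infinity: total = 20.

#E(F_13) = 20


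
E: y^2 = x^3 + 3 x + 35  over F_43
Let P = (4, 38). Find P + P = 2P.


Doubling: s = (3 x1^2 + a) / (2 y1)
s = (3*4^2 + 3) / (2*38) mod 43 = 25
x3 = s^2 - 2 x1 mod 43 = 25^2 - 2*4 = 15
y3 = s (x1 - x3) - y1 mod 43 = 25 * (4 - 15) - 38 = 31

2P = (15, 31)


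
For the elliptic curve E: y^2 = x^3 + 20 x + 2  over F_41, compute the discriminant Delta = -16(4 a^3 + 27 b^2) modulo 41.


4 a^3 + 27 b^2 = 4*20^3 + 27*2^2 = 32000 + 108 = 32108
Delta = -16 * (32108) = -513728
Delta mod 41 = 2

Delta = 2 (mod 41)


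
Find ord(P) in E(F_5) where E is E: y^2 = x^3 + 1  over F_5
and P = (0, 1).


Compute successive multiples of P until we hit O:
  1P = (0, 1)
  2P = (0, 4)
  3P = O

ord(P) = 3


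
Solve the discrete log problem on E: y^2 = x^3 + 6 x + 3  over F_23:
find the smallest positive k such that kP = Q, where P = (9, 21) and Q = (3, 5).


Enumerate multiples of P until we hit Q = (3, 5):
  1P = (9, 21)
  2P = (6, 5)
  3P = (16, 3)
  4P = (14, 5)
  5P = (13, 1)
  6P = (3, 18)
  7P = (17, 21)
  8P = (20, 2)
  9P = (12, 3)
  10P = (15, 15)
  11P = (0, 16)
  12P = (18, 20)
  13P = (21, 11)
  14P = (2, 0)
  15P = (21, 12)
  16P = (18, 3)
  17P = (0, 7)
  18P = (15, 8)
  19P = (12, 20)
  20P = (20, 21)
  21P = (17, 2)
  22P = (3, 5)
Match found at i = 22.

k = 22


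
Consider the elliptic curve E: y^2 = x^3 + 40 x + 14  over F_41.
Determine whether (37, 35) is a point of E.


Check whether y^2 = x^3 + 40 x + 14 (mod 41) for (x, y) = (37, 35).
LHS: y^2 = 35^2 mod 41 = 36
RHS: x^3 + 40 x + 14 = 37^3 + 40*37 + 14 mod 41 = 36
LHS = RHS

Yes, on the curve


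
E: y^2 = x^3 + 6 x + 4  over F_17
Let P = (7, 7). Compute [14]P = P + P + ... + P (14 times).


k = 14 = 1110_2 (binary, LSB first: 0111)
Double-and-add from P = (7, 7):
  bit 0 = 0: acc unchanged = O
  bit 1 = 1: acc = O + (3, 10) = (3, 10)
  bit 2 = 1: acc = (3, 10) + (13, 16) = (0, 2)
  bit 3 = 1: acc = (0, 2) + (6, 16) = (7, 10)

14P = (7, 10)


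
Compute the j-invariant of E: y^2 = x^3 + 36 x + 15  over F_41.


Delta = -16(4 a^3 + 27 b^2) mod 41 = 16
-1728 * (4 a)^3 = -1728 * (4*36)^3 mod 41 = 30
j = 30 * 16^(-1) mod 41 = 7

j = 7 (mod 41)


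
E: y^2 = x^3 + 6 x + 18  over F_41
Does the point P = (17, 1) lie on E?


Check whether y^2 = x^3 + 6 x + 18 (mod 41) for (x, y) = (17, 1).
LHS: y^2 = 1^2 mod 41 = 1
RHS: x^3 + 6 x + 18 = 17^3 + 6*17 + 18 mod 41 = 31
LHS != RHS

No, not on the curve


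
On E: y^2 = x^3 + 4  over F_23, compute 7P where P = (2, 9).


k = 7 = 111_2 (binary, LSB first: 111)
Double-and-add from P = (2, 9):
  bit 0 = 1: acc = O + (2, 9) = (2, 9)
  bit 1 = 1: acc = (2, 9) + (22, 16) = (7, 18)
  bit 2 = 1: acc = (7, 18) + (20, 0) = (2, 14)

7P = (2, 14)


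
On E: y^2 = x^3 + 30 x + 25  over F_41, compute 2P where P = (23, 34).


Doubling: s = (3 x1^2 + a) / (2 y1)
s = (3*23^2 + 30) / (2*34) mod 41 = 28
x3 = s^2 - 2 x1 mod 41 = 28^2 - 2*23 = 0
y3 = s (x1 - x3) - y1 mod 41 = 28 * (23 - 0) - 34 = 36

2P = (0, 36)


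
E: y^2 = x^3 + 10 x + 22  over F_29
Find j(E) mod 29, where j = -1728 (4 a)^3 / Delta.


Delta = -16(4 a^3 + 27 b^2) mod 29 = 5
-1728 * (4 a)^3 = -1728 * (4*10)^3 mod 29 = 22
j = 22 * 5^(-1) mod 29 = 16

j = 16 (mod 29)


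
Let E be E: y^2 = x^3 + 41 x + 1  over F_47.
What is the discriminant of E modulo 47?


4 a^3 + 27 b^2 = 4*41^3 + 27*1^2 = 275684 + 27 = 275711
Delta = -16 * (275711) = -4411376
Delta mod 47 = 44

Delta = 44 (mod 47)


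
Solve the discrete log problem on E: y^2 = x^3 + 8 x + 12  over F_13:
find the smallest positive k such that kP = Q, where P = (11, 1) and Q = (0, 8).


Enumerate multiples of P until we hit Q = (0, 8):
  1P = (11, 1)
  2P = (0, 5)
  3P = (6, 9)
  4P = (10, 0)
  5P = (6, 4)
  6P = (0, 8)
Match found at i = 6.

k = 6


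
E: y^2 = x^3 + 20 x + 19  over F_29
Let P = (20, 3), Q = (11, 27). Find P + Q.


P != Q, so use the chord formula.
s = (y2 - y1) / (x2 - x1) = (24) / (20) mod 29 = 7
x3 = s^2 - x1 - x2 mod 29 = 7^2 - 20 - 11 = 18
y3 = s (x1 - x3) - y1 mod 29 = 7 * (20 - 18) - 3 = 11

P + Q = (18, 11)


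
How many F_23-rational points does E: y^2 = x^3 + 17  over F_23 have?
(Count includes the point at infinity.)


For each x in F_23, count y with y^2 = x^3 + 0 x + 17 mod 23:
  x = 1: RHS = 18, y in [8, 15]  -> 2 point(s)
  x = 2: RHS = 2, y in [5, 18]  -> 2 point(s)
  x = 4: RHS = 12, y in [9, 14]  -> 2 point(s)
  x = 5: RHS = 4, y in [2, 21]  -> 2 point(s)
  x = 6: RHS = 3, y in [7, 16]  -> 2 point(s)
  x = 8: RHS = 0, y in [0]  -> 1 point(s)
  x = 13: RHS = 6, y in [11, 12]  -> 2 point(s)
  x = 14: RHS = 1, y in [1, 22]  -> 2 point(s)
  x = 17: RHS = 8, y in [10, 13]  -> 2 point(s)
  x = 20: RHS = 13, y in [6, 17]  -> 2 point(s)
  x = 21: RHS = 9, y in [3, 20]  -> 2 point(s)
  x = 22: RHS = 16, y in [4, 19]  -> 2 point(s)
Affine points: 23. Add the point at infinity: total = 24.

#E(F_23) = 24


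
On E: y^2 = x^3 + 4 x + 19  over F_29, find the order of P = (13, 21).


Compute successive multiples of P until we hit O:
  1P = (13, 21)
  2P = (2, 21)
  3P = (14, 8)
  4P = (26, 3)
  5P = (18, 6)
  6P = (7, 19)
  7P = (22, 5)
  8P = (19, 9)
  ... (continuing to 22P)
  22P = O

ord(P) = 22


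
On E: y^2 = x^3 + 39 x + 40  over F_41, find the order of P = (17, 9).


Compute successive multiples of P until we hit O:
  1P = (17, 9)
  2P = (3, 26)
  3P = (39, 6)
  4P = (30, 17)
  5P = (15, 8)
  6P = (40, 0)
  7P = (15, 33)
  8P = (30, 24)
  ... (continuing to 12P)
  12P = O

ord(P) = 12


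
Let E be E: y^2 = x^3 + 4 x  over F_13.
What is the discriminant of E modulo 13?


4 a^3 + 27 b^2 = 4*4^3 + 27*0^2 = 256 + 0 = 256
Delta = -16 * (256) = -4096
Delta mod 13 = 12

Delta = 12 (mod 13)


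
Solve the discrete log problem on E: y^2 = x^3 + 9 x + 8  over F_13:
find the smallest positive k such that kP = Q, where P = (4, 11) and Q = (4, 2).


Enumerate multiples of P until we hit Q = (4, 2):
  1P = (4, 11)
  2P = (9, 5)
  3P = (3, 6)
  4P = (5, 10)
  5P = (5, 3)
  6P = (3, 7)
  7P = (9, 8)
  8P = (4, 2)
Match found at i = 8.

k = 8


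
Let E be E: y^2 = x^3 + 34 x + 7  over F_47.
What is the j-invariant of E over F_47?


Delta = -16(4 a^3 + 27 b^2) mod 47 = 13
-1728 * (4 a)^3 = -1728 * (4*34)^3 mod 47 = 35
j = 35 * 13^(-1) mod 47 = 28

j = 28 (mod 47)


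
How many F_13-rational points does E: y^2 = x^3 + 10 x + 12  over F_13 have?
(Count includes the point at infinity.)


For each x in F_13, count y with y^2 = x^3 + 10 x + 12 mod 13:
  x = 0: RHS = 12, y in [5, 8]  -> 2 point(s)
  x = 1: RHS = 10, y in [6, 7]  -> 2 point(s)
  x = 2: RHS = 1, y in [1, 12]  -> 2 point(s)
  x = 3: RHS = 4, y in [2, 11]  -> 2 point(s)
  x = 4: RHS = 12, y in [5, 8]  -> 2 point(s)
  x = 7: RHS = 9, y in [3, 10]  -> 2 point(s)
  x = 9: RHS = 12, y in [5, 8]  -> 2 point(s)
  x = 11: RHS = 10, y in [6, 7]  -> 2 point(s)
  x = 12: RHS = 1, y in [1, 12]  -> 2 point(s)
Affine points: 18. Add the point at infinity: total = 19.

#E(F_13) = 19


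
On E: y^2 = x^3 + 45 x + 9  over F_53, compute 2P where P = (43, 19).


Doubling: s = (3 x1^2 + a) / (2 y1)
s = (3*43^2 + 45) / (2*19) mod 53 = 30
x3 = s^2 - 2 x1 mod 53 = 30^2 - 2*43 = 19
y3 = s (x1 - x3) - y1 mod 53 = 30 * (43 - 19) - 19 = 12

2P = (19, 12)


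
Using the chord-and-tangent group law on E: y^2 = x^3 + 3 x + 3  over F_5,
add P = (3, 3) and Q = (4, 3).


P != Q, so use the chord formula.
s = (y2 - y1) / (x2 - x1) = (0) / (1) mod 5 = 0
x3 = s^2 - x1 - x2 mod 5 = 0^2 - 3 - 4 = 3
y3 = s (x1 - x3) - y1 mod 5 = 0 * (3 - 3) - 3 = 2

P + Q = (3, 2)


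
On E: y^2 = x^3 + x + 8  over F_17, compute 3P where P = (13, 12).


k = 3 = 11_2 (binary, LSB first: 11)
Double-and-add from P = (13, 12):
  bit 0 = 1: acc = O + (13, 12) = (13, 12)
  bit 1 = 1: acc = (13, 12) + (6, 3) = (0, 12)

3P = (0, 12)


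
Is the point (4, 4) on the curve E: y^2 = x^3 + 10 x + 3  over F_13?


Check whether y^2 = x^3 + 10 x + 3 (mod 13) for (x, y) = (4, 4).
LHS: y^2 = 4^2 mod 13 = 3
RHS: x^3 + 10 x + 3 = 4^3 + 10*4 + 3 mod 13 = 3
LHS = RHS

Yes, on the curve


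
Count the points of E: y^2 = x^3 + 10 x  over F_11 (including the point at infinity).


For each x in F_11, count y with y^2 = x^3 + 10 x + 0 mod 11:
  x = 0: RHS = 0, y in [0]  -> 1 point(s)
  x = 1: RHS = 0, y in [0]  -> 1 point(s)
  x = 4: RHS = 5, y in [4, 7]  -> 2 point(s)
  x = 6: RHS = 1, y in [1, 10]  -> 2 point(s)
  x = 8: RHS = 9, y in [3, 8]  -> 2 point(s)
  x = 9: RHS = 5, y in [4, 7]  -> 2 point(s)
  x = 10: RHS = 0, y in [0]  -> 1 point(s)
Affine points: 11. Add the point at infinity: total = 12.

#E(F_11) = 12


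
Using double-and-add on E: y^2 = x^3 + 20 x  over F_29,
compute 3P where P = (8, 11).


k = 3 = 11_2 (binary, LSB first: 11)
Double-and-add from P = (8, 11):
  bit 0 = 1: acc = O + (8, 11) = (8, 11)
  bit 1 = 1: acc = (8, 11) + (4, 17) = (12, 24)

3P = (12, 24)


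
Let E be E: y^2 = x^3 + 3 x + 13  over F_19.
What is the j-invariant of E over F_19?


Delta = -16(4 a^3 + 27 b^2) mod 19 = 10
-1728 * (4 a)^3 = -1728 * (4*3)^3 mod 19 = 18
j = 18 * 10^(-1) mod 19 = 17

j = 17 (mod 19)


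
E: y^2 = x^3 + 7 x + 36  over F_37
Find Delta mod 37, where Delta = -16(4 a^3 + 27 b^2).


4 a^3 + 27 b^2 = 4*7^3 + 27*36^2 = 1372 + 34992 = 36364
Delta = -16 * (36364) = -581824
Delta mod 37 = 1

Delta = 1 (mod 37)


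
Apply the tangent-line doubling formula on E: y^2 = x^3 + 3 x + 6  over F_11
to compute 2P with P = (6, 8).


Doubling: s = (3 x1^2 + a) / (2 y1)
s = (3*6^2 + 3) / (2*8) mod 11 = 9
x3 = s^2 - 2 x1 mod 11 = 9^2 - 2*6 = 3
y3 = s (x1 - x3) - y1 mod 11 = 9 * (6 - 3) - 8 = 8

2P = (3, 8)


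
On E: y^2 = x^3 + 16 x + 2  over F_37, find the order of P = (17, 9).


Compute successive multiples of P until we hit O:
  1P = (17, 9)
  2P = (29, 19)
  3P = (3, 15)
  4P = (27, 27)
  5P = (14, 26)
  6P = (34, 1)
  7P = (35, 6)
  8P = (21, 4)
  ... (continuing to 27P)
  27P = O

ord(P) = 27


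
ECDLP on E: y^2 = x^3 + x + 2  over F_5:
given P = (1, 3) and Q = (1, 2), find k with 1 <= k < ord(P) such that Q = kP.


Enumerate multiples of P until we hit Q = (1, 2):
  1P = (1, 3)
  2P = (4, 0)
  3P = (1, 2)
Match found at i = 3.

k = 3


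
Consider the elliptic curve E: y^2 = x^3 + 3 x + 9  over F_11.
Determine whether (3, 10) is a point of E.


Check whether y^2 = x^3 + 3 x + 9 (mod 11) for (x, y) = (3, 10).
LHS: y^2 = 10^2 mod 11 = 1
RHS: x^3 + 3 x + 9 = 3^3 + 3*3 + 9 mod 11 = 1
LHS = RHS

Yes, on the curve


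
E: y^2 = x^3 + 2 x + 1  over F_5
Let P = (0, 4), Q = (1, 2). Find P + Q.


P != Q, so use the chord formula.
s = (y2 - y1) / (x2 - x1) = (3) / (1) mod 5 = 3
x3 = s^2 - x1 - x2 mod 5 = 3^2 - 0 - 1 = 3
y3 = s (x1 - x3) - y1 mod 5 = 3 * (0 - 3) - 4 = 2

P + Q = (3, 2)


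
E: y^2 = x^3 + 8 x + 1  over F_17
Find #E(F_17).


For each x in F_17, count y with y^2 = x^3 + 8 x + 1 mod 17:
  x = 0: RHS = 1, y in [1, 16]  -> 2 point(s)
  x = 2: RHS = 8, y in [5, 12]  -> 2 point(s)
  x = 3: RHS = 1, y in [1, 16]  -> 2 point(s)
  x = 5: RHS = 13, y in [8, 9]  -> 2 point(s)
  x = 7: RHS = 9, y in [3, 14]  -> 2 point(s)
  x = 8: RHS = 16, y in [4, 13]  -> 2 point(s)
  x = 11: RHS = 9, y in [3, 14]  -> 2 point(s)
  x = 14: RHS = 1, y in [1, 16]  -> 2 point(s)
  x = 16: RHS = 9, y in [3, 14]  -> 2 point(s)
Affine points: 18. Add the point at infinity: total = 19.

#E(F_17) = 19


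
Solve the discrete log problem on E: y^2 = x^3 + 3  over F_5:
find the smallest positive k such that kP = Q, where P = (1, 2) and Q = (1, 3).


Enumerate multiples of P until we hit Q = (1, 3):
  1P = (1, 2)
  2P = (2, 1)
  3P = (3, 0)
  4P = (2, 4)
  5P = (1, 3)
Match found at i = 5.

k = 5


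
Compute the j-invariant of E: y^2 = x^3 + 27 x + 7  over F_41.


Delta = -16(4 a^3 + 27 b^2) mod 41 = 1
-1728 * (4 a)^3 = -1728 * (4*27)^3 mod 41 = 37
j = 37 * 1^(-1) mod 41 = 37

j = 37 (mod 41)


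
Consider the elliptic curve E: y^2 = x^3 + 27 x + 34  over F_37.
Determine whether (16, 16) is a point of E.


Check whether y^2 = x^3 + 27 x + 34 (mod 37) for (x, y) = (16, 16).
LHS: y^2 = 16^2 mod 37 = 34
RHS: x^3 + 27 x + 34 = 16^3 + 27*16 + 34 mod 37 = 11
LHS != RHS

No, not on the curve


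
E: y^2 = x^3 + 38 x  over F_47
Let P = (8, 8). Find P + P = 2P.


Doubling: s = (3 x1^2 + a) / (2 y1)
s = (3*8^2 + 38) / (2*8) mod 47 = 32
x3 = s^2 - 2 x1 mod 47 = 32^2 - 2*8 = 21
y3 = s (x1 - x3) - y1 mod 47 = 32 * (8 - 21) - 8 = 46

2P = (21, 46)


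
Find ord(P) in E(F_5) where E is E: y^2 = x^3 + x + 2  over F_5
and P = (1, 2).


Compute successive multiples of P until we hit O:
  1P = (1, 2)
  2P = (4, 0)
  3P = (1, 3)
  4P = O

ord(P) = 4


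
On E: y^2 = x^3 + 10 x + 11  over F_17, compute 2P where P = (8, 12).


k = 2 = 10_2 (binary, LSB first: 01)
Double-and-add from P = (8, 12):
  bit 0 = 0: acc unchanged = O
  bit 1 = 1: acc = O + (16, 0) = (16, 0)

2P = (16, 0)


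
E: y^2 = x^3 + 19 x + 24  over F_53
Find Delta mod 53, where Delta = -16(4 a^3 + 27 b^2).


4 a^3 + 27 b^2 = 4*19^3 + 27*24^2 = 27436 + 15552 = 42988
Delta = -16 * (42988) = -687808
Delta mod 53 = 26

Delta = 26 (mod 53)


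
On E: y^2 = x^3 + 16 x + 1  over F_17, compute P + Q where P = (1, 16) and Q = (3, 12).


P != Q, so use the chord formula.
s = (y2 - y1) / (x2 - x1) = (13) / (2) mod 17 = 15
x3 = s^2 - x1 - x2 mod 17 = 15^2 - 1 - 3 = 0
y3 = s (x1 - x3) - y1 mod 17 = 15 * (1 - 0) - 16 = 16

P + Q = (0, 16)


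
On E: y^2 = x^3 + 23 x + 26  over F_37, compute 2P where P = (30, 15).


Doubling: s = (3 x1^2 + a) / (2 y1)
s = (3*30^2 + 23) / (2*15) mod 37 = 18
x3 = s^2 - 2 x1 mod 37 = 18^2 - 2*30 = 5
y3 = s (x1 - x3) - y1 mod 37 = 18 * (30 - 5) - 15 = 28

2P = (5, 28)


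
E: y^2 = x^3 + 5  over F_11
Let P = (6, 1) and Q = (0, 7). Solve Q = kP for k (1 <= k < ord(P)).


Enumerate multiples of P until we hit Q = (0, 7):
  1P = (6, 1)
  2P = (0, 4)
  3P = (8, 0)
  4P = (0, 7)
Match found at i = 4.

k = 4


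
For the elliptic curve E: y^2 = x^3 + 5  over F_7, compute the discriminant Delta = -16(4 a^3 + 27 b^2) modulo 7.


4 a^3 + 27 b^2 = 4*0^3 + 27*5^2 = 0 + 675 = 675
Delta = -16 * (675) = -10800
Delta mod 7 = 1

Delta = 1 (mod 7)


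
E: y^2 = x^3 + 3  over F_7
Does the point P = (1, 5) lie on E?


Check whether y^2 = x^3 + 0 x + 3 (mod 7) for (x, y) = (1, 5).
LHS: y^2 = 5^2 mod 7 = 4
RHS: x^3 + 0 x + 3 = 1^3 + 0*1 + 3 mod 7 = 4
LHS = RHS

Yes, on the curve


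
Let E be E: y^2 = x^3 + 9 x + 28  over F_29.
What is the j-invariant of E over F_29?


Delta = -16(4 a^3 + 27 b^2) mod 29 = 8
-1728 * (4 a)^3 = -1728 * (4*9)^3 mod 29 = 27
j = 27 * 8^(-1) mod 29 = 7

j = 7 (mod 29)


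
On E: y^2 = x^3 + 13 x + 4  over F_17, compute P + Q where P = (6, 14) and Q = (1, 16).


P != Q, so use the chord formula.
s = (y2 - y1) / (x2 - x1) = (2) / (12) mod 17 = 3
x3 = s^2 - x1 - x2 mod 17 = 3^2 - 6 - 1 = 2
y3 = s (x1 - x3) - y1 mod 17 = 3 * (6 - 2) - 14 = 15

P + Q = (2, 15)


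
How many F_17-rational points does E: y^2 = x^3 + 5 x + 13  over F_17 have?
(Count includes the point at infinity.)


For each x in F_17, count y with y^2 = x^3 + 5 x + 13 mod 17:
  x = 0: RHS = 13, y in [8, 9]  -> 2 point(s)
  x = 1: RHS = 2, y in [6, 11]  -> 2 point(s)
  x = 3: RHS = 4, y in [2, 15]  -> 2 point(s)
  x = 6: RHS = 4, y in [2, 15]  -> 2 point(s)
  x = 7: RHS = 0, y in [0]  -> 1 point(s)
  x = 8: RHS = 4, y in [2, 15]  -> 2 point(s)
  x = 10: RHS = 9, y in [3, 14]  -> 2 point(s)
  x = 12: RHS = 16, y in [4, 13]  -> 2 point(s)
Affine points: 15. Add the point at infinity: total = 16.

#E(F_17) = 16


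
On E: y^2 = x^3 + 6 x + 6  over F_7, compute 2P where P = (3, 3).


k = 2 = 10_2 (binary, LSB first: 01)
Double-and-add from P = (3, 3):
  bit 0 = 0: acc unchanged = O
  bit 1 = 1: acc = O + (5, 0) = (5, 0)

2P = (5, 0)


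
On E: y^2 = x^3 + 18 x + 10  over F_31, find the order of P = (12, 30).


Compute successive multiples of P until we hit O:
  1P = (12, 30)
  2P = (9, 8)
  3P = (19, 22)
  4P = (7, 13)
  5P = (0, 17)
  6P = (29, 11)
  7P = (23, 6)
  8P = (21, 15)
  ... (continuing to 28P)
  28P = O

ord(P) = 28


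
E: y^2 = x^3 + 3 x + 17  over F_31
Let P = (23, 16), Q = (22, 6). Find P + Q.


P != Q, so use the chord formula.
s = (y2 - y1) / (x2 - x1) = (21) / (30) mod 31 = 10
x3 = s^2 - x1 - x2 mod 31 = 10^2 - 23 - 22 = 24
y3 = s (x1 - x3) - y1 mod 31 = 10 * (23 - 24) - 16 = 5

P + Q = (24, 5)


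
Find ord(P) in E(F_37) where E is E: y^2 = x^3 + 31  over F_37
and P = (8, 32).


Compute successive multiples of P until we hit O:
  1P = (8, 32)
  2P = (30, 13)
  3P = (33, 35)
  4P = (3, 13)
  5P = (36, 17)
  6P = (4, 24)
  7P = (29, 0)
  8P = (4, 13)
  ... (continuing to 14P)
  14P = O

ord(P) = 14


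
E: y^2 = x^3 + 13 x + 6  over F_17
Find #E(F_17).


For each x in F_17, count y with y^2 = x^3 + 13 x + 6 mod 17:
  x = 3: RHS = 4, y in [2, 15]  -> 2 point(s)
  x = 5: RHS = 9, y in [3, 14]  -> 2 point(s)
  x = 7: RHS = 15, y in [7, 10]  -> 2 point(s)
  x = 9: RHS = 2, y in [6, 11]  -> 2 point(s)
  x = 11: RHS = 1, y in [1, 16]  -> 2 point(s)
  x = 13: RHS = 9, y in [3, 14]  -> 2 point(s)
  x = 14: RHS = 8, y in [5, 12]  -> 2 point(s)
  x = 16: RHS = 9, y in [3, 14]  -> 2 point(s)
Affine points: 16. Add the point at infinity: total = 17.

#E(F_17) = 17


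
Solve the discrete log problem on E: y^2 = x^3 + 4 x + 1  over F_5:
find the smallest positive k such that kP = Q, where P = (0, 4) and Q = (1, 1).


Enumerate multiples of P until we hit Q = (1, 1):
  1P = (0, 4)
  2P = (4, 4)
  3P = (1, 1)
Match found at i = 3.

k = 3


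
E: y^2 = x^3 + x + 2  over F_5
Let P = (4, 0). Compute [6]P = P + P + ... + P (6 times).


k = 6 = 110_2 (binary, LSB first: 011)
Double-and-add from P = (4, 0):
  bit 0 = 0: acc unchanged = O
  bit 1 = 1: acc = O + O = O
  bit 2 = 1: acc = O + O = O

6P = O


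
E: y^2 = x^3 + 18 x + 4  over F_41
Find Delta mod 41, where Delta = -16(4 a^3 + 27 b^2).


4 a^3 + 27 b^2 = 4*18^3 + 27*4^2 = 23328 + 432 = 23760
Delta = -16 * (23760) = -380160
Delta mod 41 = 33

Delta = 33 (mod 41)


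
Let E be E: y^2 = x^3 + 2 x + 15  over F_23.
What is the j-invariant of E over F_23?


Delta = -16(4 a^3 + 27 b^2) mod 23 = 15
-1728 * (4 a)^3 = -1728 * (4*2)^3 mod 23 = 5
j = 5 * 15^(-1) mod 23 = 8

j = 8 (mod 23)


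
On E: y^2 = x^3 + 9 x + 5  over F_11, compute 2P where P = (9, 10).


Doubling: s = (3 x1^2 + a) / (2 y1)
s = (3*9^2 + 9) / (2*10) mod 11 = 6
x3 = s^2 - 2 x1 mod 11 = 6^2 - 2*9 = 7
y3 = s (x1 - x3) - y1 mod 11 = 6 * (9 - 7) - 10 = 2

2P = (7, 2)


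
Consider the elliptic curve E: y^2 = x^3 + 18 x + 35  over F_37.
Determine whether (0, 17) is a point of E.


Check whether y^2 = x^3 + 18 x + 35 (mod 37) for (x, y) = (0, 17).
LHS: y^2 = 17^2 mod 37 = 30
RHS: x^3 + 18 x + 35 = 0^3 + 18*0 + 35 mod 37 = 35
LHS != RHS

No, not on the curve


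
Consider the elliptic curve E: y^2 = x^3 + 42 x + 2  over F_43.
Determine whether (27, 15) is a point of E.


Check whether y^2 = x^3 + 42 x + 2 (mod 43) for (x, y) = (27, 15).
LHS: y^2 = 15^2 mod 43 = 10
RHS: x^3 + 42 x + 2 = 27^3 + 42*27 + 2 mod 43 = 7
LHS != RHS

No, not on the curve


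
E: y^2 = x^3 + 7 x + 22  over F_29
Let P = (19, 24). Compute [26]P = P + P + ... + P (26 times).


k = 26 = 11010_2 (binary, LSB first: 01011)
Double-and-add from P = (19, 24):
  bit 0 = 0: acc unchanged = O
  bit 1 = 1: acc = O + (11, 3) = (11, 3)
  bit 2 = 0: acc unchanged = (11, 3)
  bit 3 = 1: acc = (11, 3) + (23, 24) = (18, 21)
  bit 4 = 1: acc = (18, 21) + (21, 11) = (14, 14)

26P = (14, 14)


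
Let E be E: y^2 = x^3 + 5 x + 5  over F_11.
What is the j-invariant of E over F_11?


Delta = -16(4 a^3 + 27 b^2) mod 11 = 10
-1728 * (4 a)^3 = -1728 * (4*5)^3 mod 11 = 8
j = 8 * 10^(-1) mod 11 = 3

j = 3 (mod 11)


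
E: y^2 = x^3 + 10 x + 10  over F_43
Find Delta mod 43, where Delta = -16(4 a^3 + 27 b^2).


4 a^3 + 27 b^2 = 4*10^3 + 27*10^2 = 4000 + 2700 = 6700
Delta = -16 * (6700) = -107200
Delta mod 43 = 42

Delta = 42 (mod 43)


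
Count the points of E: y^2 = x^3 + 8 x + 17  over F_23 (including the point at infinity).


For each x in F_23, count y with y^2 = x^3 + 8 x + 17 mod 23:
  x = 1: RHS = 3, y in [7, 16]  -> 2 point(s)
  x = 2: RHS = 18, y in [8, 15]  -> 2 point(s)
  x = 7: RHS = 2, y in [5, 18]  -> 2 point(s)
  x = 8: RHS = 18, y in [8, 15]  -> 2 point(s)
  x = 9: RHS = 13, y in [6, 17]  -> 2 point(s)
  x = 10: RHS = 16, y in [4, 19]  -> 2 point(s)
  x = 12: RHS = 1, y in [1, 22]  -> 2 point(s)
  x = 13: RHS = 18, y in [8, 15]  -> 2 point(s)
  x = 15: RHS = 16, y in [4, 19]  -> 2 point(s)
  x = 16: RHS = 9, y in [3, 20]  -> 2 point(s)
  x = 17: RHS = 6, y in [11, 12]  -> 2 point(s)
  x = 18: RHS = 13, y in [6, 17]  -> 2 point(s)
  x = 19: RHS = 13, y in [6, 17]  -> 2 point(s)
  x = 20: RHS = 12, y in [9, 14]  -> 2 point(s)
  x = 21: RHS = 16, y in [4, 19]  -> 2 point(s)
  x = 22: RHS = 8, y in [10, 13]  -> 2 point(s)
Affine points: 32. Add the point at infinity: total = 33.

#E(F_23) = 33


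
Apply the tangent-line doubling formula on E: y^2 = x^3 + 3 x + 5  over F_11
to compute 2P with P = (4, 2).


Doubling: s = (3 x1^2 + a) / (2 y1)
s = (3*4^2 + 3) / (2*2) mod 11 = 10
x3 = s^2 - 2 x1 mod 11 = 10^2 - 2*4 = 4
y3 = s (x1 - x3) - y1 mod 11 = 10 * (4 - 4) - 2 = 9

2P = (4, 9)


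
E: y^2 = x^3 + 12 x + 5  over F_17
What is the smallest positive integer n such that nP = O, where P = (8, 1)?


Compute successive multiples of P until we hit O:
  1P = (8, 1)
  2P = (1, 16)
  3P = (6, 2)
  4P = (16, 3)
  5P = (9, 3)
  6P = (4, 7)
  7P = (3, 0)
  8P = (4, 10)
  ... (continuing to 14P)
  14P = O

ord(P) = 14


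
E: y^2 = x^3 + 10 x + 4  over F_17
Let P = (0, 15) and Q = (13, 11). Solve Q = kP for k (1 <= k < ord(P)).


Enumerate multiples of P until we hit Q = (13, 11):
  1P = (0, 15)
  2P = (2, 7)
  3P = (14, 7)
  4P = (12, 4)
  5P = (1, 10)
  6P = (7, 3)
  7P = (6, 5)
  8P = (10, 13)
  9P = (5, 3)
  10P = (13, 6)
  11P = (8, 1)
  12P = (11, 0)
  13P = (8, 16)
  14P = (13, 11)
Match found at i = 14.

k = 14


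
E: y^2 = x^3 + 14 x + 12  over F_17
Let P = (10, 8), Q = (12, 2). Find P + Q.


P != Q, so use the chord formula.
s = (y2 - y1) / (x2 - x1) = (11) / (2) mod 17 = 14
x3 = s^2 - x1 - x2 mod 17 = 14^2 - 10 - 12 = 4
y3 = s (x1 - x3) - y1 mod 17 = 14 * (10 - 4) - 8 = 8

P + Q = (4, 8)


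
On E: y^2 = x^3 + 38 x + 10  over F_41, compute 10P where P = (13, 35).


k = 10 = 1010_2 (binary, LSB first: 0101)
Double-and-add from P = (13, 35):
  bit 0 = 0: acc unchanged = O
  bit 1 = 1: acc = O + (16, 9) = (16, 9)
  bit 2 = 0: acc unchanged = (16, 9)
  bit 3 = 1: acc = (16, 9) + (39, 7) = (26, 40)

10P = (26, 40)


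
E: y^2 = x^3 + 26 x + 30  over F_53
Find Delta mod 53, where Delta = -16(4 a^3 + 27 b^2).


4 a^3 + 27 b^2 = 4*26^3 + 27*30^2 = 70304 + 24300 = 94604
Delta = -16 * (94604) = -1513664
Delta mod 53 = 16

Delta = 16 (mod 53)


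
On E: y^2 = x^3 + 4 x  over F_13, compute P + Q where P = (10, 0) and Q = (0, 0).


P != Q, so use the chord formula.
s = (y2 - y1) / (x2 - x1) = (0) / (3) mod 13 = 0
x3 = s^2 - x1 - x2 mod 13 = 0^2 - 10 - 0 = 3
y3 = s (x1 - x3) - y1 mod 13 = 0 * (10 - 3) - 0 = 0

P + Q = (3, 0)


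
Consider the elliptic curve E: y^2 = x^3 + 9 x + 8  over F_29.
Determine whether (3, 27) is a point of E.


Check whether y^2 = x^3 + 9 x + 8 (mod 29) for (x, y) = (3, 27).
LHS: y^2 = 27^2 mod 29 = 4
RHS: x^3 + 9 x + 8 = 3^3 + 9*3 + 8 mod 29 = 4
LHS = RHS

Yes, on the curve


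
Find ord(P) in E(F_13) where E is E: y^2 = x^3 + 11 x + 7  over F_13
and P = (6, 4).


Compute successive multiples of P until we hit O:
  1P = (6, 4)
  2P = (10, 8)
  3P = (11, 4)
  4P = (9, 9)
  5P = (8, 10)
  6P = (8, 3)
  7P = (9, 4)
  8P = (11, 9)
  ... (continuing to 11P)
  11P = O

ord(P) = 11


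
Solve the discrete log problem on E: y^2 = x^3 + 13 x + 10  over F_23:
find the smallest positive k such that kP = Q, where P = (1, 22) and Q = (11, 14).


Enumerate multiples of P until we hit Q = (11, 14):
  1P = (1, 22)
  2P = (16, 6)
  3P = (10, 6)
  4P = (18, 21)
  5P = (20, 17)
  6P = (5, 19)
  7P = (19, 3)
  8P = (11, 9)
  9P = (12, 13)
  10P = (12, 10)
  11P = (11, 14)
Match found at i = 11.

k = 11


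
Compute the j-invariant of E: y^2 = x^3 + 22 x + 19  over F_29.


Delta = -16(4 a^3 + 27 b^2) mod 29 = 9
-1728 * (4 a)^3 = -1728 * (4*22)^3 mod 29 = 12
j = 12 * 9^(-1) mod 29 = 11

j = 11 (mod 29)


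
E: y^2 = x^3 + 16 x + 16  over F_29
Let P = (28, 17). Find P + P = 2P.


Doubling: s = (3 x1^2 + a) / (2 y1)
s = (3*28^2 + 16) / (2*17) mod 29 = 27
x3 = s^2 - 2 x1 mod 29 = 27^2 - 2*28 = 6
y3 = s (x1 - x3) - y1 mod 29 = 27 * (28 - 6) - 17 = 26

2P = (6, 26)


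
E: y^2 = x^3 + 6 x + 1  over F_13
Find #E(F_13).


For each x in F_13, count y with y^2 = x^3 + 6 x + 1 mod 13:
  x = 0: RHS = 1, y in [1, 12]  -> 2 point(s)
  x = 5: RHS = 0, y in [0]  -> 1 point(s)
  x = 7: RHS = 9, y in [3, 10]  -> 2 point(s)
  x = 9: RHS = 4, y in [2, 11]  -> 2 point(s)
Affine points: 7. Add the point at infinity: total = 8.

#E(F_13) = 8


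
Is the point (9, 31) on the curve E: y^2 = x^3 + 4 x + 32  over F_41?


Check whether y^2 = x^3 + 4 x + 32 (mod 41) for (x, y) = (9, 31).
LHS: y^2 = 31^2 mod 41 = 18
RHS: x^3 + 4 x + 32 = 9^3 + 4*9 + 32 mod 41 = 18
LHS = RHS

Yes, on the curve


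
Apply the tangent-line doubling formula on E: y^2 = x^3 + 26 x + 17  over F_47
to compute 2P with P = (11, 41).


Doubling: s = (3 x1^2 + a) / (2 y1)
s = (3*11^2 + 26) / (2*41) mod 47 = 42
x3 = s^2 - 2 x1 mod 47 = 42^2 - 2*11 = 3
y3 = s (x1 - x3) - y1 mod 47 = 42 * (11 - 3) - 41 = 13

2P = (3, 13)


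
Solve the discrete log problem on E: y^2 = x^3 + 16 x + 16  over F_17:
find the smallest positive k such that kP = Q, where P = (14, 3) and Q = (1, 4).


Enumerate multiples of P until we hit Q = (1, 4):
  1P = (14, 3)
  2P = (4, 12)
  3P = (1, 4)
Match found at i = 3.

k = 3


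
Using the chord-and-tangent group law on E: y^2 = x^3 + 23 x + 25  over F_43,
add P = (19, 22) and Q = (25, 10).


P != Q, so use the chord formula.
s = (y2 - y1) / (x2 - x1) = (31) / (6) mod 43 = 41
x3 = s^2 - x1 - x2 mod 43 = 41^2 - 19 - 25 = 3
y3 = s (x1 - x3) - y1 mod 43 = 41 * (19 - 3) - 22 = 32

P + Q = (3, 32)


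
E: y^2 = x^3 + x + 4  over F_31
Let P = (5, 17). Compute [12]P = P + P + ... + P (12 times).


k = 12 = 1100_2 (binary, LSB first: 0011)
Double-and-add from P = (5, 17):
  bit 0 = 0: acc unchanged = O
  bit 1 = 0: acc unchanged = O
  bit 2 = 1: acc = O + (6, 3) = (6, 3)
  bit 3 = 1: acc = (6, 3) + (2, 18) = (8, 20)

12P = (8, 20)


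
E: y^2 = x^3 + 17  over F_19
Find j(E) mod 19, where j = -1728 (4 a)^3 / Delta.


Delta = -16(4 a^3 + 27 b^2) mod 19 = 1
-1728 * (4 a)^3 = -1728 * (4*0)^3 mod 19 = 0
j = 0 * 1^(-1) mod 19 = 0

j = 0 (mod 19)


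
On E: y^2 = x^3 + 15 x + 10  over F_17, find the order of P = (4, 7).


Compute successive multiples of P until we hit O:
  1P = (4, 7)
  2P = (8, 9)
  3P = (1, 3)
  4P = (10, 2)
  5P = (7, 4)
  6P = (7, 13)
  7P = (10, 15)
  8P = (1, 14)
  ... (continuing to 11P)
  11P = O

ord(P) = 11


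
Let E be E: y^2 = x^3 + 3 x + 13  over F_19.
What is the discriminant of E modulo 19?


4 a^3 + 27 b^2 = 4*3^3 + 27*13^2 = 108 + 4563 = 4671
Delta = -16 * (4671) = -74736
Delta mod 19 = 10

Delta = 10 (mod 19)


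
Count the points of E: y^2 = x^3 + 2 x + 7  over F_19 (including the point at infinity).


For each x in F_19, count y with y^2 = x^3 + 2 x + 7 mod 19:
  x = 0: RHS = 7, y in [8, 11]  -> 2 point(s)
  x = 2: RHS = 0, y in [0]  -> 1 point(s)
  x = 5: RHS = 9, y in [3, 16]  -> 2 point(s)
  x = 6: RHS = 7, y in [8, 11]  -> 2 point(s)
  x = 10: RHS = 1, y in [1, 18]  -> 2 point(s)
  x = 11: RHS = 11, y in [7, 12]  -> 2 point(s)
  x = 12: RHS = 11, y in [7, 12]  -> 2 point(s)
  x = 13: RHS = 7, y in [8, 11]  -> 2 point(s)
  x = 14: RHS = 5, y in [9, 10]  -> 2 point(s)
  x = 15: RHS = 11, y in [7, 12]  -> 2 point(s)
  x = 18: RHS = 4, y in [2, 17]  -> 2 point(s)
Affine points: 21. Add the point at infinity: total = 22.

#E(F_19) = 22


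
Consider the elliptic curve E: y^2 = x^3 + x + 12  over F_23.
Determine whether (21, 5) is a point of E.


Check whether y^2 = x^3 + 1 x + 12 (mod 23) for (x, y) = (21, 5).
LHS: y^2 = 5^2 mod 23 = 2
RHS: x^3 + 1 x + 12 = 21^3 + 1*21 + 12 mod 23 = 2
LHS = RHS

Yes, on the curve


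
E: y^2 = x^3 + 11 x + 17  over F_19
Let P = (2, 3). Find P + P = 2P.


Doubling: s = (3 x1^2 + a) / (2 y1)
s = (3*2^2 + 11) / (2*3) mod 19 = 7
x3 = s^2 - 2 x1 mod 19 = 7^2 - 2*2 = 7
y3 = s (x1 - x3) - y1 mod 19 = 7 * (2 - 7) - 3 = 0

2P = (7, 0)


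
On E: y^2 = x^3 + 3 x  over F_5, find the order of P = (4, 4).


Compute successive multiples of P until we hit O:
  1P = (4, 4)
  2P = (1, 2)
  3P = (1, 3)
  4P = (4, 1)
  5P = O

ord(P) = 5


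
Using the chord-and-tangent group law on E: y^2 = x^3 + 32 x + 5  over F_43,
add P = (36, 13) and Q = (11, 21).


P != Q, so use the chord formula.
s = (y2 - y1) / (x2 - x1) = (8) / (18) mod 43 = 10
x3 = s^2 - x1 - x2 mod 43 = 10^2 - 36 - 11 = 10
y3 = s (x1 - x3) - y1 mod 43 = 10 * (36 - 10) - 13 = 32

P + Q = (10, 32)


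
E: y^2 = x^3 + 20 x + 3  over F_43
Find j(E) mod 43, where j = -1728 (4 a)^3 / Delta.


Delta = -16(4 a^3 + 27 b^2) mod 43 = 26
-1728 * (4 a)^3 = -1728 * (4*20)^3 mod 43 = 8
j = 8 * 26^(-1) mod 43 = 40

j = 40 (mod 43)


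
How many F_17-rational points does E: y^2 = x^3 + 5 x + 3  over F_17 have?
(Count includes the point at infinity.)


For each x in F_17, count y with y^2 = x^3 + 5 x + 3 mod 17:
  x = 1: RHS = 9, y in [3, 14]  -> 2 point(s)
  x = 2: RHS = 4, y in [2, 15]  -> 2 point(s)
  x = 4: RHS = 2, y in [6, 11]  -> 2 point(s)
  x = 5: RHS = 0, y in [0]  -> 1 point(s)
  x = 10: RHS = 16, y in [4, 13]  -> 2 point(s)
  x = 13: RHS = 4, y in [2, 15]  -> 2 point(s)
  x = 15: RHS = 2, y in [6, 11]  -> 2 point(s)
Affine points: 13. Add the point at infinity: total = 14.

#E(F_17) = 14


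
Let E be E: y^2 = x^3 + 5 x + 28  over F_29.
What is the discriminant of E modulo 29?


4 a^3 + 27 b^2 = 4*5^3 + 27*28^2 = 500 + 21168 = 21668
Delta = -16 * (21668) = -346688
Delta mod 29 = 7

Delta = 7 (mod 29)


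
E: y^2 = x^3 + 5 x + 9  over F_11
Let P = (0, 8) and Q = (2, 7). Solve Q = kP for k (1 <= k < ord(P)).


Enumerate multiples of P until we hit Q = (2, 7):
  1P = (0, 8)
  2P = (1, 2)
  3P = (2, 4)
  4P = (2, 7)
Match found at i = 4.

k = 4


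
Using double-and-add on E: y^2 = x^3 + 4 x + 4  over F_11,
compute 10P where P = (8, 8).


k = 10 = 1010_2 (binary, LSB first: 0101)
Double-and-add from P = (8, 8):
  bit 0 = 0: acc unchanged = O
  bit 1 = 1: acc = O + (0, 2) = (0, 2)
  bit 2 = 0: acc unchanged = (0, 2)
  bit 3 = 1: acc = (0, 2) + (7, 10) = (8, 3)

10P = (8, 3)


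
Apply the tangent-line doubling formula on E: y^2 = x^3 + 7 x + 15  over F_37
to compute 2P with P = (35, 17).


Doubling: s = (3 x1^2 + a) / (2 y1)
s = (3*35^2 + 7) / (2*17) mod 37 = 6
x3 = s^2 - 2 x1 mod 37 = 6^2 - 2*35 = 3
y3 = s (x1 - x3) - y1 mod 37 = 6 * (35 - 3) - 17 = 27

2P = (3, 27)


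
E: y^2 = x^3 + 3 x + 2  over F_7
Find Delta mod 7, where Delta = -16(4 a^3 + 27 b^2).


4 a^3 + 27 b^2 = 4*3^3 + 27*2^2 = 108 + 108 = 216
Delta = -16 * (216) = -3456
Delta mod 7 = 2

Delta = 2 (mod 7)


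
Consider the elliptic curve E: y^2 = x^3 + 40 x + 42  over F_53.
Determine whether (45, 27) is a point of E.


Check whether y^2 = x^3 + 40 x + 42 (mod 53) for (x, y) = (45, 27).
LHS: y^2 = 27^2 mod 53 = 40
RHS: x^3 + 40 x + 42 = 45^3 + 40*45 + 42 mod 53 = 5
LHS != RHS

No, not on the curve


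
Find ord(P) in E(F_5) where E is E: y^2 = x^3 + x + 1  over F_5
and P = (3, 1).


Compute successive multiples of P until we hit O:
  1P = (3, 1)
  2P = (0, 1)
  3P = (2, 4)
  4P = (4, 2)
  5P = (4, 3)
  6P = (2, 1)
  7P = (0, 4)
  8P = (3, 4)
  ... (continuing to 9P)
  9P = O

ord(P) = 9


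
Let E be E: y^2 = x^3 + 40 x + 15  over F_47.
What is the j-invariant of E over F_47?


Delta = -16(4 a^3 + 27 b^2) mod 47 = 46
-1728 * (4 a)^3 = -1728 * (4*40)^3 mod 47 = 14
j = 14 * 46^(-1) mod 47 = 33

j = 33 (mod 47)


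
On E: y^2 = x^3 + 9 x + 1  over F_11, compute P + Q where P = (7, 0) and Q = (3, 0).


P != Q, so use the chord formula.
s = (y2 - y1) / (x2 - x1) = (0) / (7) mod 11 = 0
x3 = s^2 - x1 - x2 mod 11 = 0^2 - 7 - 3 = 1
y3 = s (x1 - x3) - y1 mod 11 = 0 * (7 - 1) - 0 = 0

P + Q = (1, 0)


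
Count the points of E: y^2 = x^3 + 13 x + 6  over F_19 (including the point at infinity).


For each x in F_19, count y with y^2 = x^3 + 13 x + 6 mod 19:
  x = 0: RHS = 6, y in [5, 14]  -> 2 point(s)
  x = 1: RHS = 1, y in [1, 18]  -> 2 point(s)
  x = 5: RHS = 6, y in [5, 14]  -> 2 point(s)
  x = 9: RHS = 16, y in [4, 15]  -> 2 point(s)
  x = 11: RHS = 17, y in [6, 13]  -> 2 point(s)
  x = 12: RHS = 9, y in [3, 16]  -> 2 point(s)
  x = 13: RHS = 16, y in [4, 15]  -> 2 point(s)
  x = 14: RHS = 6, y in [5, 14]  -> 2 point(s)
  x = 15: RHS = 4, y in [2, 17]  -> 2 point(s)
  x = 16: RHS = 16, y in [4, 15]  -> 2 point(s)
  x = 18: RHS = 11, y in [7, 12]  -> 2 point(s)
Affine points: 22. Add the point at infinity: total = 23.

#E(F_19) = 23


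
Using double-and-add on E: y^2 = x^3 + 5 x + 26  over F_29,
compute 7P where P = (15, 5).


k = 7 = 111_2 (binary, LSB first: 111)
Double-and-add from P = (15, 5):
  bit 0 = 1: acc = O + (15, 5) = (15, 5)
  bit 1 = 1: acc = (15, 5) + (12, 25) = (11, 7)
  bit 2 = 1: acc = (11, 7) + (25, 0) = (15, 24)

7P = (15, 24)


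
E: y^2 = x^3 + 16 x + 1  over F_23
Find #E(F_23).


For each x in F_23, count y with y^2 = x^3 + 16 x + 1 mod 23:
  x = 0: RHS = 1, y in [1, 22]  -> 2 point(s)
  x = 1: RHS = 18, y in [8, 15]  -> 2 point(s)
  x = 2: RHS = 18, y in [8, 15]  -> 2 point(s)
  x = 9: RHS = 0, y in [0]  -> 1 point(s)
  x = 11: RHS = 13, y in [6, 17]  -> 2 point(s)
  x = 12: RHS = 12, y in [9, 14]  -> 2 point(s)
  x = 14: RHS = 2, y in [5, 18]  -> 2 point(s)
  x = 16: RHS = 6, y in [11, 12]  -> 2 point(s)
  x = 18: RHS = 3, y in [7, 16]  -> 2 point(s)
  x = 20: RHS = 18, y in [8, 15]  -> 2 point(s)
Affine points: 19. Add the point at infinity: total = 20.

#E(F_23) = 20


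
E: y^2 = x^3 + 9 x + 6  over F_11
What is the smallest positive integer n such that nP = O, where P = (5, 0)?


Compute successive multiples of P until we hit O:
  1P = (5, 0)
  2P = O

ord(P) = 2


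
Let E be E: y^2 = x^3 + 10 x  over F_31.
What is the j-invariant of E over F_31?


Delta = -16(4 a^3 + 27 b^2) mod 31 = 15
-1728 * (4 a)^3 = -1728 * (4*10)^3 mod 31 = 4
j = 4 * 15^(-1) mod 31 = 23

j = 23 (mod 31)


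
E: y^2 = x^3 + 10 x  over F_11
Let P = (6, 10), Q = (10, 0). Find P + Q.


P != Q, so use the chord formula.
s = (y2 - y1) / (x2 - x1) = (1) / (4) mod 11 = 3
x3 = s^2 - x1 - x2 mod 11 = 3^2 - 6 - 10 = 4
y3 = s (x1 - x3) - y1 mod 11 = 3 * (6 - 4) - 10 = 7

P + Q = (4, 7)


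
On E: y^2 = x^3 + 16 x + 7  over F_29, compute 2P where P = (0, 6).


Doubling: s = (3 x1^2 + a) / (2 y1)
s = (3*0^2 + 16) / (2*6) mod 29 = 11
x3 = s^2 - 2 x1 mod 29 = 11^2 - 2*0 = 5
y3 = s (x1 - x3) - y1 mod 29 = 11 * (0 - 5) - 6 = 26

2P = (5, 26)


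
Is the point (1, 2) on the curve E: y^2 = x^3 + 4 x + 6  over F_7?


Check whether y^2 = x^3 + 4 x + 6 (mod 7) for (x, y) = (1, 2).
LHS: y^2 = 2^2 mod 7 = 4
RHS: x^3 + 4 x + 6 = 1^3 + 4*1 + 6 mod 7 = 4
LHS = RHS

Yes, on the curve


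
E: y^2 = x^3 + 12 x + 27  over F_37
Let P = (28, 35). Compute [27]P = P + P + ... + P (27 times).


k = 27 = 11011_2 (binary, LSB first: 11011)
Double-and-add from P = (28, 35):
  bit 0 = 1: acc = O + (28, 35) = (28, 35)
  bit 1 = 1: acc = (28, 35) + (19, 11) = (30, 9)
  bit 2 = 0: acc unchanged = (30, 9)
  bit 3 = 1: acc = (30, 9) + (26, 28) = (29, 14)
  bit 4 = 1: acc = (29, 14) + (11, 11) = (33, 10)

27P = (33, 10)


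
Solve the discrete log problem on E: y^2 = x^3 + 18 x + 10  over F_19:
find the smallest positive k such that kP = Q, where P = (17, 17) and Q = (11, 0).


Enumerate multiples of P until we hit Q = (11, 0):
  1P = (17, 17)
  2P = (8, 1)
  3P = (11, 0)
Match found at i = 3.

k = 3


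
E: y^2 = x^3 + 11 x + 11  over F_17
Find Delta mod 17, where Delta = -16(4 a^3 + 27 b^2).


4 a^3 + 27 b^2 = 4*11^3 + 27*11^2 = 5324 + 3267 = 8591
Delta = -16 * (8591) = -137456
Delta mod 17 = 6

Delta = 6 (mod 17)


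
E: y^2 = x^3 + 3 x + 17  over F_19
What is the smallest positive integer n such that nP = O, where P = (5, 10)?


Compute successive multiples of P until we hit O:
  1P = (5, 10)
  2P = (13, 12)
  3P = (7, 18)
  4P = (4, 13)
  5P = (0, 13)
  6P = (6, 2)
  7P = (15, 13)
  8P = (16, 0)
  ... (continuing to 16P)
  16P = O

ord(P) = 16


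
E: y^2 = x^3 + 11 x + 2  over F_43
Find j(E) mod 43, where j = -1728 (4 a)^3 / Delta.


Delta = -16(4 a^3 + 27 b^2) mod 43 = 34
-1728 * (4 a)^3 = -1728 * (4*11)^3 mod 43 = 35
j = 35 * 34^(-1) mod 43 = 20

j = 20 (mod 43)


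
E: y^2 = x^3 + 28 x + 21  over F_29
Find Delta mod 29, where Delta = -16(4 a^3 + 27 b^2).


4 a^3 + 27 b^2 = 4*28^3 + 27*21^2 = 87808 + 11907 = 99715
Delta = -16 * (99715) = -1595440
Delta mod 29 = 24

Delta = 24 (mod 29)


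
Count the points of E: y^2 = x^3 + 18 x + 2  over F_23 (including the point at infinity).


For each x in F_23, count y with y^2 = x^3 + 18 x + 2 mod 23:
  x = 0: RHS = 2, y in [5, 18]  -> 2 point(s)
  x = 2: RHS = 0, y in [0]  -> 1 point(s)
  x = 4: RHS = 0, y in [0]  -> 1 point(s)
  x = 6: RHS = 4, y in [2, 21]  -> 2 point(s)
  x = 10: RHS = 9, y in [3, 20]  -> 2 point(s)
  x = 11: RHS = 13, y in [6, 17]  -> 2 point(s)
  x = 13: RHS = 18, y in [8, 15]  -> 2 point(s)
  x = 14: RHS = 8, y in [10, 13]  -> 2 point(s)
  x = 15: RHS = 13, y in [6, 17]  -> 2 point(s)
  x = 16: RHS = 16, y in [4, 19]  -> 2 point(s)
  x = 17: RHS = 0, y in [0]  -> 1 point(s)
  x = 19: RHS = 4, y in [2, 21]  -> 2 point(s)
  x = 20: RHS = 13, y in [6, 17]  -> 2 point(s)
  x = 21: RHS = 4, y in [2, 21]  -> 2 point(s)
  x = 22: RHS = 6, y in [11, 12]  -> 2 point(s)
Affine points: 27. Add the point at infinity: total = 28.

#E(F_23) = 28


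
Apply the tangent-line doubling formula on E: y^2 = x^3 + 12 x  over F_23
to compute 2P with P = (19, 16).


Doubling: s = (3 x1^2 + a) / (2 y1)
s = (3*19^2 + 12) / (2*16) mod 23 = 22
x3 = s^2 - 2 x1 mod 23 = 22^2 - 2*19 = 9
y3 = s (x1 - x3) - y1 mod 23 = 22 * (19 - 9) - 16 = 20

2P = (9, 20)


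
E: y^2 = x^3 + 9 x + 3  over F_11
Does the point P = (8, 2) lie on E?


Check whether y^2 = x^3 + 9 x + 3 (mod 11) for (x, y) = (8, 2).
LHS: y^2 = 2^2 mod 11 = 4
RHS: x^3 + 9 x + 3 = 8^3 + 9*8 + 3 mod 11 = 4
LHS = RHS

Yes, on the curve
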